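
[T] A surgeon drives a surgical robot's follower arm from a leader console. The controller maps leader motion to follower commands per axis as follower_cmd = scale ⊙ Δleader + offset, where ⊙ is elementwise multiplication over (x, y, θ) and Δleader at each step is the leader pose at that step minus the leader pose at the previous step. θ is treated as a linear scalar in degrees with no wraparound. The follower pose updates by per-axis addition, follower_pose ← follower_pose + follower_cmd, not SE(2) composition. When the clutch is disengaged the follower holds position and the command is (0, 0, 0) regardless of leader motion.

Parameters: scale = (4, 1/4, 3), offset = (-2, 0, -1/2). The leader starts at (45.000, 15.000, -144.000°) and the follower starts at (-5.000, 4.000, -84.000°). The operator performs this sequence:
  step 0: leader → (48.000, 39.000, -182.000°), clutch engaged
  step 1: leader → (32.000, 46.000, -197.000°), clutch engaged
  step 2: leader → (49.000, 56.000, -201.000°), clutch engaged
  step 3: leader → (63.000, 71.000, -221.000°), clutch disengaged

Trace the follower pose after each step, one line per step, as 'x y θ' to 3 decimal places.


step 0: Δleader=(3.000, 24.000, -38.000°), engaged; cmd=(10.000, 6.000, -114.500°) → follower=(5.000, 10.000, -198.500°)
step 1: Δleader=(-16.000, 7.000, -15.000°), engaged; cmd=(-66.000, 1.750, -45.500°) → follower=(-61.000, 11.750, -244.000°)
step 2: Δleader=(17.000, 10.000, -4.000°), engaged; cmd=(66.000, 2.500, -12.500°) → follower=(5.000, 14.250, -256.500°)
step 3: Δleader=(14.000, 15.000, -20.000°), disengaged; cmd=(0,0,0) → follower holds at (5.000, 14.250, -256.500°)

5.000 10.000 -198.500
-61.000 11.750 -244.000
5.000 14.250 -256.500
5.000 14.250 -256.500


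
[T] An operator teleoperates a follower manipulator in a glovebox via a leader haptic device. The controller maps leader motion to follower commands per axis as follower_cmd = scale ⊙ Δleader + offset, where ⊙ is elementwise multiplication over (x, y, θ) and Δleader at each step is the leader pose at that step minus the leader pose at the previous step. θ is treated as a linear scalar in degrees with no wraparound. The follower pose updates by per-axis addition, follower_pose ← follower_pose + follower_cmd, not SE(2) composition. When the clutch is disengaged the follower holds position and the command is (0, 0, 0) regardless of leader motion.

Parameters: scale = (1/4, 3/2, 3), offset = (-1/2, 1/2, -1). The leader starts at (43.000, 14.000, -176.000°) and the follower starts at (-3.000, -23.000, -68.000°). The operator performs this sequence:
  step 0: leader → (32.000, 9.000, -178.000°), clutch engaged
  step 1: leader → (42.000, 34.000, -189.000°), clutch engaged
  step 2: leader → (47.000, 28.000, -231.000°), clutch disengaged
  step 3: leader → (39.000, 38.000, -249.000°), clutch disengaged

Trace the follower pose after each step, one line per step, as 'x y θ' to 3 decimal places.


step 0: Δleader=(-11.000, -5.000, -2.000°), engaged; cmd=(-3.250, -7.000, -7.000°) → follower=(-6.250, -30.000, -75.000°)
step 1: Δleader=(10.000, 25.000, -11.000°), engaged; cmd=(2.000, 38.000, -34.000°) → follower=(-4.250, 8.000, -109.000°)
step 2: Δleader=(5.000, -6.000, -42.000°), disengaged; cmd=(0,0,0) → follower holds at (-4.250, 8.000, -109.000°)
step 3: Δleader=(-8.000, 10.000, -18.000°), disengaged; cmd=(0,0,0) → follower holds at (-4.250, 8.000, -109.000°)

-6.250 -30.000 -75.000
-4.250 8.000 -109.000
-4.250 8.000 -109.000
-4.250 8.000 -109.000


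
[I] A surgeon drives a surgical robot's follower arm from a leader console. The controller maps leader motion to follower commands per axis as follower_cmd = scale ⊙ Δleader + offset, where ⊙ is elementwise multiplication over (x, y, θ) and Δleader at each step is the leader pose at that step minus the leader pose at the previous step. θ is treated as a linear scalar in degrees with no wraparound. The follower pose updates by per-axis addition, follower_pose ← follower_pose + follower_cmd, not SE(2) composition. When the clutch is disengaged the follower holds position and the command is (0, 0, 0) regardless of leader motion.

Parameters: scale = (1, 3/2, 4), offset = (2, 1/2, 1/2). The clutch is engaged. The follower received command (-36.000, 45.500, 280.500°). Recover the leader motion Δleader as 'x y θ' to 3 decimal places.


axis x: (-36.000 − 2) / (1) = -38.000
axis y: (45.500 − 1/2) / (3/2) = 30.000
axis θ: (280.500 − 1/2) / (4) = 70.000

-38.000 30.000 70.000


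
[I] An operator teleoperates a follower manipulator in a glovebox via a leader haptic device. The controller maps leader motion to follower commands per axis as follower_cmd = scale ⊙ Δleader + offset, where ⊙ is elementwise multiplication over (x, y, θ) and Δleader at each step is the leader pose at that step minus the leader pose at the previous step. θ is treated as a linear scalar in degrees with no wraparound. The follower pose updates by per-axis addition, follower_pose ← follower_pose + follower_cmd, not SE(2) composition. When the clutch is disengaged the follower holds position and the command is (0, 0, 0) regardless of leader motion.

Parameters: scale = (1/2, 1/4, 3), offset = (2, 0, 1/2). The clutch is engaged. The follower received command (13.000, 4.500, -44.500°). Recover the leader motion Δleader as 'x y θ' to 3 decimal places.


22.000 18.000 -15.000

axis x: (13.000 − 2) / (1/2) = 22.000
axis y: (4.500 − 0) / (1/4) = 18.000
axis θ: (-44.500 − 1/2) / (3) = -15.000


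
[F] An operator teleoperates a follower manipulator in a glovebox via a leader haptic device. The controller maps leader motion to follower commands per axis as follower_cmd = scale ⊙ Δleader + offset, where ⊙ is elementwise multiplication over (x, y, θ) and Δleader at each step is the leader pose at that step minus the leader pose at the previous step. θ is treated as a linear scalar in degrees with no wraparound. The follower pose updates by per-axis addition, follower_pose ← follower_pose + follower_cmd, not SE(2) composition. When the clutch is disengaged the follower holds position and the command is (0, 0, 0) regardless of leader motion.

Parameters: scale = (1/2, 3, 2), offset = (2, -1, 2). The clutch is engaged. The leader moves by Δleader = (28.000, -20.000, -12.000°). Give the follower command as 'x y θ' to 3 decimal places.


16.000 -61.000 -22.000

axis x: 1/2·28.000 + 2 = 16.000
axis y: 3·-20.000 + -1 = -61.000
axis θ: 2·-12.000 + 2 = -22.000


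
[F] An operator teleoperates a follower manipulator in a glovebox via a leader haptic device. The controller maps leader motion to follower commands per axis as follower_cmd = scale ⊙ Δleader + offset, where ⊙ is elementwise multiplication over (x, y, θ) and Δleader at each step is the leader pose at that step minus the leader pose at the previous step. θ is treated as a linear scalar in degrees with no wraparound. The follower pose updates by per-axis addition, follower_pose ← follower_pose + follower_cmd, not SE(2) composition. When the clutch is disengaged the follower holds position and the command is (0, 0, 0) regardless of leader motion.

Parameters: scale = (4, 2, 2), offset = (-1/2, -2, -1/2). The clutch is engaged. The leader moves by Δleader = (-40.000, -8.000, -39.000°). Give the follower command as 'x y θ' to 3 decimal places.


-160.500 -18.000 -78.500

axis x: 4·-40.000 + -1/2 = -160.500
axis y: 2·-8.000 + -2 = -18.000
axis θ: 2·-39.000 + -1/2 = -78.500


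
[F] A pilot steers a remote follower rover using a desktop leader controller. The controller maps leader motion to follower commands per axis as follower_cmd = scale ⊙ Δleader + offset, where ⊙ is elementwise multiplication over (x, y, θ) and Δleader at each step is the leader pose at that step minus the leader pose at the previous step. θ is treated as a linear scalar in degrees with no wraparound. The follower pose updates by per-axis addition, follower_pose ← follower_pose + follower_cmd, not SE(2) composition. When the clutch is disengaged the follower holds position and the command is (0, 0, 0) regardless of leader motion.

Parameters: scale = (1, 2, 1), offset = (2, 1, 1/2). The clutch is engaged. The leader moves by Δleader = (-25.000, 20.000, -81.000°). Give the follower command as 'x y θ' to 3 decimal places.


axis x: 1·-25.000 + 2 = -23.000
axis y: 2·20.000 + 1 = 41.000
axis θ: 1·-81.000 + 1/2 = -80.500

-23.000 41.000 -80.500


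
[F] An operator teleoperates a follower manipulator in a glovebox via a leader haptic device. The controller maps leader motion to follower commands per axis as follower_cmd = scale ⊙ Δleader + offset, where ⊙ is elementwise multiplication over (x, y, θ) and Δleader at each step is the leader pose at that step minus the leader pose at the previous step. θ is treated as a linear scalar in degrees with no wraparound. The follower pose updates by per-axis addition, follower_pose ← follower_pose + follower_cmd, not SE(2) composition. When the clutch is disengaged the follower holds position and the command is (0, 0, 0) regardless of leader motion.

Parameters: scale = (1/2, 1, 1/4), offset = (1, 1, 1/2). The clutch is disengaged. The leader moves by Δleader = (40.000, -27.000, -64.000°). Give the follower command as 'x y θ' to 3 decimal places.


0.000 0.000 0.000

clutch disengaged → follower holds; cmd = (0, 0, 0)


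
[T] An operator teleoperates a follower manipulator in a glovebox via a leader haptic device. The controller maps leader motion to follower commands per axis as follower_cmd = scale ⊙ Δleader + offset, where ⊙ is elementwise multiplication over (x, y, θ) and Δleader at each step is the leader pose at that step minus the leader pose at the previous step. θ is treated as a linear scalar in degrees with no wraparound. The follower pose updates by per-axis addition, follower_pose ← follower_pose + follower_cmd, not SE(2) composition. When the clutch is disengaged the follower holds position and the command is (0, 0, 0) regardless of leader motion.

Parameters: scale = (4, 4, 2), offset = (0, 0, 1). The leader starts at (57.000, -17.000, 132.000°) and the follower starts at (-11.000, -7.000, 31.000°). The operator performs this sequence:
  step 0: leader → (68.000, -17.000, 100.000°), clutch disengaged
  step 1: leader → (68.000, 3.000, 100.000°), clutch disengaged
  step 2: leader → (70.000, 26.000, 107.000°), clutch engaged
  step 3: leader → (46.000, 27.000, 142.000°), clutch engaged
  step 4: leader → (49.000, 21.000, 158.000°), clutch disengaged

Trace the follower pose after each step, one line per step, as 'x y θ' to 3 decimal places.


-11.000 -7.000 31.000
-11.000 -7.000 31.000
-3.000 85.000 46.000
-99.000 89.000 117.000
-99.000 89.000 117.000

step 0: Δleader=(11.000, 0.000, -32.000°), disengaged; cmd=(0,0,0) → follower holds at (-11.000, -7.000, 31.000°)
step 1: Δleader=(0.000, 20.000, 0.000°), disengaged; cmd=(0,0,0) → follower holds at (-11.000, -7.000, 31.000°)
step 2: Δleader=(2.000, 23.000, 7.000°), engaged; cmd=(8.000, 92.000, 15.000°) → follower=(-3.000, 85.000, 46.000°)
step 3: Δleader=(-24.000, 1.000, 35.000°), engaged; cmd=(-96.000, 4.000, 71.000°) → follower=(-99.000, 89.000, 117.000°)
step 4: Δleader=(3.000, -6.000, 16.000°), disengaged; cmd=(0,0,0) → follower holds at (-99.000, 89.000, 117.000°)


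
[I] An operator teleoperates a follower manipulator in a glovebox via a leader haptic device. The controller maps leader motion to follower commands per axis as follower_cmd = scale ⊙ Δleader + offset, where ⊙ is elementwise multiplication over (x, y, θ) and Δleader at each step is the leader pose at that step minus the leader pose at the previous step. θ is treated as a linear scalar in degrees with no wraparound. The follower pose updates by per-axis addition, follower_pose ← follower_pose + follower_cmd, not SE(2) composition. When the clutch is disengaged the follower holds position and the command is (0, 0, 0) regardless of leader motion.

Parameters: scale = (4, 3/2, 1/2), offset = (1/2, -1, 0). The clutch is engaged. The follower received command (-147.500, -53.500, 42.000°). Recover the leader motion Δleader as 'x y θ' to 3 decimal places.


-37.000 -35.000 84.000

axis x: (-147.500 − 1/2) / (4) = -37.000
axis y: (-53.500 − -1) / (3/2) = -35.000
axis θ: (42.000 − 0) / (1/2) = 84.000


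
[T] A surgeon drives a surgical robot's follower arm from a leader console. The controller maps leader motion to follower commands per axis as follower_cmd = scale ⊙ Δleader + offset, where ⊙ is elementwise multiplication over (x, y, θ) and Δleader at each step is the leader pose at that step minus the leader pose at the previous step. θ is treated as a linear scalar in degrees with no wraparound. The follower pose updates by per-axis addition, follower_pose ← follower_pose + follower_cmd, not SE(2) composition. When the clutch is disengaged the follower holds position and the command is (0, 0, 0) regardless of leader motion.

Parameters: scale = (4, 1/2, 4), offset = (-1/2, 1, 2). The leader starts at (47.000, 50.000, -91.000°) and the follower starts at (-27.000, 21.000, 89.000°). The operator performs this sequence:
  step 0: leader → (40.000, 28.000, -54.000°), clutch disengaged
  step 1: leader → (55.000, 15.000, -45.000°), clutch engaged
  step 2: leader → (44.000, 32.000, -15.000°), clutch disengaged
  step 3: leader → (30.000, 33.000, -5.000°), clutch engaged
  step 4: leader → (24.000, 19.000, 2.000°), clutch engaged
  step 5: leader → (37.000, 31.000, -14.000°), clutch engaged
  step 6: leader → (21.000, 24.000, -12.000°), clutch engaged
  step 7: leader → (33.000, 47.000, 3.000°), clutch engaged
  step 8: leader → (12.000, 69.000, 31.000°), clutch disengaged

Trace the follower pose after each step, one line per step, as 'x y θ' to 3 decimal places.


step 0: Δleader=(-7.000, -22.000, 37.000°), disengaged; cmd=(0,0,0) → follower holds at (-27.000, 21.000, 89.000°)
step 1: Δleader=(15.000, -13.000, 9.000°), engaged; cmd=(59.500, -5.500, 38.000°) → follower=(32.500, 15.500, 127.000°)
step 2: Δleader=(-11.000, 17.000, 30.000°), disengaged; cmd=(0,0,0) → follower holds at (32.500, 15.500, 127.000°)
step 3: Δleader=(-14.000, 1.000, 10.000°), engaged; cmd=(-56.500, 1.500, 42.000°) → follower=(-24.000, 17.000, 169.000°)
step 4: Δleader=(-6.000, -14.000, 7.000°), engaged; cmd=(-24.500, -6.000, 30.000°) → follower=(-48.500, 11.000, 199.000°)
step 5: Δleader=(13.000, 12.000, -16.000°), engaged; cmd=(51.500, 7.000, -62.000°) → follower=(3.000, 18.000, 137.000°)
step 6: Δleader=(-16.000, -7.000, 2.000°), engaged; cmd=(-64.500, -2.500, 10.000°) → follower=(-61.500, 15.500, 147.000°)
step 7: Δleader=(12.000, 23.000, 15.000°), engaged; cmd=(47.500, 12.500, 62.000°) → follower=(-14.000, 28.000, 209.000°)
step 8: Δleader=(-21.000, 22.000, 28.000°), disengaged; cmd=(0,0,0) → follower holds at (-14.000, 28.000, 209.000°)

-27.000 21.000 89.000
32.500 15.500 127.000
32.500 15.500 127.000
-24.000 17.000 169.000
-48.500 11.000 199.000
3.000 18.000 137.000
-61.500 15.500 147.000
-14.000 28.000 209.000
-14.000 28.000 209.000


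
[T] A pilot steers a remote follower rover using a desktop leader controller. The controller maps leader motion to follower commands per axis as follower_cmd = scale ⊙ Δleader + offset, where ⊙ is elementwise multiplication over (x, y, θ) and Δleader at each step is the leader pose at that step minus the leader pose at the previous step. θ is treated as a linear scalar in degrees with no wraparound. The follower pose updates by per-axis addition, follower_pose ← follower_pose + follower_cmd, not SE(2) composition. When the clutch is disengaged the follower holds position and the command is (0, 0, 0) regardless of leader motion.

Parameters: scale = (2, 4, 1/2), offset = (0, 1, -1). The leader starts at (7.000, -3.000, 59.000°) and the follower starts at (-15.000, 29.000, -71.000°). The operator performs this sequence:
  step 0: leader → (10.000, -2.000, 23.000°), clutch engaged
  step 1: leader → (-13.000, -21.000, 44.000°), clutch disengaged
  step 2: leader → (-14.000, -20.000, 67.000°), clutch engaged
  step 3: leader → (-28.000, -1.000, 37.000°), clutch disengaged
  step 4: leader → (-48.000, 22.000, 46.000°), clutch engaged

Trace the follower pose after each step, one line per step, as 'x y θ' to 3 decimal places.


step 0: Δleader=(3.000, 1.000, -36.000°), engaged; cmd=(6.000, 5.000, -19.000°) → follower=(-9.000, 34.000, -90.000°)
step 1: Δleader=(-23.000, -19.000, 21.000°), disengaged; cmd=(0,0,0) → follower holds at (-9.000, 34.000, -90.000°)
step 2: Δleader=(-1.000, 1.000, 23.000°), engaged; cmd=(-2.000, 5.000, 10.500°) → follower=(-11.000, 39.000, -79.500°)
step 3: Δleader=(-14.000, 19.000, -30.000°), disengaged; cmd=(0,0,0) → follower holds at (-11.000, 39.000, -79.500°)
step 4: Δleader=(-20.000, 23.000, 9.000°), engaged; cmd=(-40.000, 93.000, 3.500°) → follower=(-51.000, 132.000, -76.000°)

-9.000 34.000 -90.000
-9.000 34.000 -90.000
-11.000 39.000 -79.500
-11.000 39.000 -79.500
-51.000 132.000 -76.000


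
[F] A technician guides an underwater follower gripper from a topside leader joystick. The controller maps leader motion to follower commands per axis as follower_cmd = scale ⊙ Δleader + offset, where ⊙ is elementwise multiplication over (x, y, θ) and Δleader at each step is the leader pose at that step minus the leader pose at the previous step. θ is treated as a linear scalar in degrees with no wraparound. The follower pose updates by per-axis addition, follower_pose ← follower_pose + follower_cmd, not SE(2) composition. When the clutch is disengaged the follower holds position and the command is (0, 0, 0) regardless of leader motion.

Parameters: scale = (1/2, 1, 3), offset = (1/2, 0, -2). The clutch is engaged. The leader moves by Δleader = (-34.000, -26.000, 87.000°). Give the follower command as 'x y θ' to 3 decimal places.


axis x: 1/2·-34.000 + 1/2 = -16.500
axis y: 1·-26.000 + 0 = -26.000
axis θ: 3·87.000 + -2 = 259.000

-16.500 -26.000 259.000


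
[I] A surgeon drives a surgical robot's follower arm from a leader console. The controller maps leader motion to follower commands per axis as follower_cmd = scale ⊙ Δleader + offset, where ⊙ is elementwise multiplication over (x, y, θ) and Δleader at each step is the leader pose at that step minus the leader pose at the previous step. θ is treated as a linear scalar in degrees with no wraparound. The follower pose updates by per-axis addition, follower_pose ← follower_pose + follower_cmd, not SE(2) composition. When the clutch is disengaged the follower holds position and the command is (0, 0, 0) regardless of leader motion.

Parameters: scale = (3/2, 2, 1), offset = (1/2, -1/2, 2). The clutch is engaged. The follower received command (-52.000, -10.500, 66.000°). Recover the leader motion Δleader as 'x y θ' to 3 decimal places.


-35.000 -5.000 64.000

axis x: (-52.000 − 1/2) / (3/2) = -35.000
axis y: (-10.500 − -1/2) / (2) = -5.000
axis θ: (66.000 − 2) / (1) = 64.000


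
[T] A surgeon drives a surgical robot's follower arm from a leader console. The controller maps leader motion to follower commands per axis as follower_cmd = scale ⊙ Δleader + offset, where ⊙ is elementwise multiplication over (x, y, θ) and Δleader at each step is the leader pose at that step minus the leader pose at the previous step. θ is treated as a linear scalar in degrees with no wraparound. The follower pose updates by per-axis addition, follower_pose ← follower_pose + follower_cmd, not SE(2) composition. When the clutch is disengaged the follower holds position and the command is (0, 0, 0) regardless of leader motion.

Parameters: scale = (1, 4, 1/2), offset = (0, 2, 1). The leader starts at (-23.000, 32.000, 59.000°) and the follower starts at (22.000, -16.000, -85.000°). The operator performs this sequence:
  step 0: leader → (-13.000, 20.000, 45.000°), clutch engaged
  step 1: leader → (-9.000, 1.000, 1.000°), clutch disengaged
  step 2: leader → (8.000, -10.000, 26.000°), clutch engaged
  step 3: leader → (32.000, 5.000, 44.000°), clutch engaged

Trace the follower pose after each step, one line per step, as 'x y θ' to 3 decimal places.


step 0: Δleader=(10.000, -12.000, -14.000°), engaged; cmd=(10.000, -46.000, -6.000°) → follower=(32.000, -62.000, -91.000°)
step 1: Δleader=(4.000, -19.000, -44.000°), disengaged; cmd=(0,0,0) → follower holds at (32.000, -62.000, -91.000°)
step 2: Δleader=(17.000, -11.000, 25.000°), engaged; cmd=(17.000, -42.000, 13.500°) → follower=(49.000, -104.000, -77.500°)
step 3: Δleader=(24.000, 15.000, 18.000°), engaged; cmd=(24.000, 62.000, 10.000°) → follower=(73.000, -42.000, -67.500°)

32.000 -62.000 -91.000
32.000 -62.000 -91.000
49.000 -104.000 -77.500
73.000 -42.000 -67.500


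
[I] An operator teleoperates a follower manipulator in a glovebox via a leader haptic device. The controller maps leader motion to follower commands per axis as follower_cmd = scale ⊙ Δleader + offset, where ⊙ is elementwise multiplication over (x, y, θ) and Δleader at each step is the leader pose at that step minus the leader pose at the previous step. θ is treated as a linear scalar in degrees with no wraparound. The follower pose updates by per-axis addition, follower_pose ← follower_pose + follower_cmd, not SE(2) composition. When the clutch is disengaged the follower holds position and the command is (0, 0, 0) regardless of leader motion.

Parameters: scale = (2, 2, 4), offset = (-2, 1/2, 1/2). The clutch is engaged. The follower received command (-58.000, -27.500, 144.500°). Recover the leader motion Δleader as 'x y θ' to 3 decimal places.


axis x: (-58.000 − -2) / (2) = -28.000
axis y: (-27.500 − 1/2) / (2) = -14.000
axis θ: (144.500 − 1/2) / (4) = 36.000

-28.000 -14.000 36.000


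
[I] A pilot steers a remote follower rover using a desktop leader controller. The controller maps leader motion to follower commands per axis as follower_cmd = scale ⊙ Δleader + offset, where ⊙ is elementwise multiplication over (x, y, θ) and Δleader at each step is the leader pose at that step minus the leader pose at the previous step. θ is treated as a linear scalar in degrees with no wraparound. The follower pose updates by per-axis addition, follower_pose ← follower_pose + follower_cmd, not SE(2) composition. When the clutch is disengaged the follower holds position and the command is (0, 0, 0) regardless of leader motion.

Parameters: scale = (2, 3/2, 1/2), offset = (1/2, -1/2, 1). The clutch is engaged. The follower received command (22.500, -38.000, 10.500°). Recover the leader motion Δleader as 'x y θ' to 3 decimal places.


11.000 -25.000 19.000

axis x: (22.500 − 1/2) / (2) = 11.000
axis y: (-38.000 − -1/2) / (3/2) = -25.000
axis θ: (10.500 − 1) / (1/2) = 19.000


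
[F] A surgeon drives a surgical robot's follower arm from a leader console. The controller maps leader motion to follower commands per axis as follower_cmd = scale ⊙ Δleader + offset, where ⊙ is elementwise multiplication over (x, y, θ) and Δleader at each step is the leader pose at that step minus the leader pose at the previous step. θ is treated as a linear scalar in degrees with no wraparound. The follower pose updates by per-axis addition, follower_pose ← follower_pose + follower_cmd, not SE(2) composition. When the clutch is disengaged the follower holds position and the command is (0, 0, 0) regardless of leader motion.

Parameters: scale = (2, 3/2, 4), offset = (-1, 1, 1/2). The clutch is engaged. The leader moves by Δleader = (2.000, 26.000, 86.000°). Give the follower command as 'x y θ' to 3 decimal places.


3.000 40.000 344.500

axis x: 2·2.000 + -1 = 3.000
axis y: 3/2·26.000 + 1 = 40.000
axis θ: 4·86.000 + 1/2 = 344.500


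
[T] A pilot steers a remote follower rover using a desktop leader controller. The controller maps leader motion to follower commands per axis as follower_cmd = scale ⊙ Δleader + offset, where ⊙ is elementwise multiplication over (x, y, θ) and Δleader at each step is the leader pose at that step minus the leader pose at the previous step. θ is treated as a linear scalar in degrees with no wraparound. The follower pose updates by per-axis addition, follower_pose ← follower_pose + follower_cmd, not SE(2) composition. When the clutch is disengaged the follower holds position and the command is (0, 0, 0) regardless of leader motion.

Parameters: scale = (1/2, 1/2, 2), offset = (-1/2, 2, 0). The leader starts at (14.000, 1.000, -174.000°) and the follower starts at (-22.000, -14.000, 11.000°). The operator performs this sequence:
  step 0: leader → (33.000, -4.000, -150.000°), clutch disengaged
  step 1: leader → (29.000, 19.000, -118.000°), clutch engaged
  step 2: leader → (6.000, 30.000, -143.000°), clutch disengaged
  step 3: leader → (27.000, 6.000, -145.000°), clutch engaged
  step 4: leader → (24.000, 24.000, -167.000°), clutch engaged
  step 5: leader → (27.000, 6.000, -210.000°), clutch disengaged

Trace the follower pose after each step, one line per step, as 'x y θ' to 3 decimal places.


step 0: Δleader=(19.000, -5.000, 24.000°), disengaged; cmd=(0,0,0) → follower holds at (-22.000, -14.000, 11.000°)
step 1: Δleader=(-4.000, 23.000, 32.000°), engaged; cmd=(-2.500, 13.500, 64.000°) → follower=(-24.500, -0.500, 75.000°)
step 2: Δleader=(-23.000, 11.000, -25.000°), disengaged; cmd=(0,0,0) → follower holds at (-24.500, -0.500, 75.000°)
step 3: Δleader=(21.000, -24.000, -2.000°), engaged; cmd=(10.000, -10.000, -4.000°) → follower=(-14.500, -10.500, 71.000°)
step 4: Δleader=(-3.000, 18.000, -22.000°), engaged; cmd=(-2.000, 11.000, -44.000°) → follower=(-16.500, 0.500, 27.000°)
step 5: Δleader=(3.000, -18.000, -43.000°), disengaged; cmd=(0,0,0) → follower holds at (-16.500, 0.500, 27.000°)

-22.000 -14.000 11.000
-24.500 -0.500 75.000
-24.500 -0.500 75.000
-14.500 -10.500 71.000
-16.500 0.500 27.000
-16.500 0.500 27.000


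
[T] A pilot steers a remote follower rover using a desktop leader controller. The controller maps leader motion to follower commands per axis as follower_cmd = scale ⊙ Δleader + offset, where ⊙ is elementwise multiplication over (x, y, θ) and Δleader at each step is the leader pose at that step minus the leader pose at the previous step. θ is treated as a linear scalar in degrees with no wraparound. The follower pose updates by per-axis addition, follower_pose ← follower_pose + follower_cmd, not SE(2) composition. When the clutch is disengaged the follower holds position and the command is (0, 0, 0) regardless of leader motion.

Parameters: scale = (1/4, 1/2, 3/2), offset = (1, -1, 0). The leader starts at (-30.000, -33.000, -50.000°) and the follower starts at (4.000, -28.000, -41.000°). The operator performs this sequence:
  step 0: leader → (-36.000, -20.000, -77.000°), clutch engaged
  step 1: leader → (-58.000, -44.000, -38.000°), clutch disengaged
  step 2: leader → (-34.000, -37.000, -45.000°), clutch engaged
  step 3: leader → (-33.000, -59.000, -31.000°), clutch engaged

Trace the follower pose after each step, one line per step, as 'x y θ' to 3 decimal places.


step 0: Δleader=(-6.000, 13.000, -27.000°), engaged; cmd=(-0.500, 5.500, -40.500°) → follower=(3.500, -22.500, -81.500°)
step 1: Δleader=(-22.000, -24.000, 39.000°), disengaged; cmd=(0,0,0) → follower holds at (3.500, -22.500, -81.500°)
step 2: Δleader=(24.000, 7.000, -7.000°), engaged; cmd=(7.000, 2.500, -10.500°) → follower=(10.500, -20.000, -92.000°)
step 3: Δleader=(1.000, -22.000, 14.000°), engaged; cmd=(1.250, -12.000, 21.000°) → follower=(11.750, -32.000, -71.000°)

3.500 -22.500 -81.500
3.500 -22.500 -81.500
10.500 -20.000 -92.000
11.750 -32.000 -71.000


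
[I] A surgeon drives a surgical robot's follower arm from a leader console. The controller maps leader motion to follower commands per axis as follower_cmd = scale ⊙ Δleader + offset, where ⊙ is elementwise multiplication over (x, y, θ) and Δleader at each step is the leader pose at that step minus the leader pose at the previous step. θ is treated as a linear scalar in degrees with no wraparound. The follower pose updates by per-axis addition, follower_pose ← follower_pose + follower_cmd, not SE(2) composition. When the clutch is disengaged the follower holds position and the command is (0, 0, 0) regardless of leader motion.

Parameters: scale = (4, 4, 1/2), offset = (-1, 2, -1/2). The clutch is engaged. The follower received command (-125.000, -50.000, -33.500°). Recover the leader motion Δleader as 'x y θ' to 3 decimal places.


axis x: (-125.000 − -1) / (4) = -31.000
axis y: (-50.000 − 2) / (4) = -13.000
axis θ: (-33.500 − -1/2) / (1/2) = -66.000

-31.000 -13.000 -66.000


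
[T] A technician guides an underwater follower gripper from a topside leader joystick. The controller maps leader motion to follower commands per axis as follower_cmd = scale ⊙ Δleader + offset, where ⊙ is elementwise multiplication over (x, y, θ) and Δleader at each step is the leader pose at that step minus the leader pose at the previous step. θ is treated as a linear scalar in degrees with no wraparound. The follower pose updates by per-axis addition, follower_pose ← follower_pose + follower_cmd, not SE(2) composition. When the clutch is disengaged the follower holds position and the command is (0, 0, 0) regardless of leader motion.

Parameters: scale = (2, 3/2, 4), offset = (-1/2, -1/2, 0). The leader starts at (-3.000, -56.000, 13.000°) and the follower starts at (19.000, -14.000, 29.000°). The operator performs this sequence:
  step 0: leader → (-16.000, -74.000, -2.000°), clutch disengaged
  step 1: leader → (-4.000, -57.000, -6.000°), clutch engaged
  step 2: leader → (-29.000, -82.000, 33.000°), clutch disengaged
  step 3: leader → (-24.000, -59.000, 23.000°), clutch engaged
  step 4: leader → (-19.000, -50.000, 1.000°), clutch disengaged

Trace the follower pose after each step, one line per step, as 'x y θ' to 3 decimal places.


step 0: Δleader=(-13.000, -18.000, -15.000°), disengaged; cmd=(0,0,0) → follower holds at (19.000, -14.000, 29.000°)
step 1: Δleader=(12.000, 17.000, -4.000°), engaged; cmd=(23.500, 25.000, -16.000°) → follower=(42.500, 11.000, 13.000°)
step 2: Δleader=(-25.000, -25.000, 39.000°), disengaged; cmd=(0,0,0) → follower holds at (42.500, 11.000, 13.000°)
step 3: Δleader=(5.000, 23.000, -10.000°), engaged; cmd=(9.500, 34.000, -40.000°) → follower=(52.000, 45.000, -27.000°)
step 4: Δleader=(5.000, 9.000, -22.000°), disengaged; cmd=(0,0,0) → follower holds at (52.000, 45.000, -27.000°)

19.000 -14.000 29.000
42.500 11.000 13.000
42.500 11.000 13.000
52.000 45.000 -27.000
52.000 45.000 -27.000


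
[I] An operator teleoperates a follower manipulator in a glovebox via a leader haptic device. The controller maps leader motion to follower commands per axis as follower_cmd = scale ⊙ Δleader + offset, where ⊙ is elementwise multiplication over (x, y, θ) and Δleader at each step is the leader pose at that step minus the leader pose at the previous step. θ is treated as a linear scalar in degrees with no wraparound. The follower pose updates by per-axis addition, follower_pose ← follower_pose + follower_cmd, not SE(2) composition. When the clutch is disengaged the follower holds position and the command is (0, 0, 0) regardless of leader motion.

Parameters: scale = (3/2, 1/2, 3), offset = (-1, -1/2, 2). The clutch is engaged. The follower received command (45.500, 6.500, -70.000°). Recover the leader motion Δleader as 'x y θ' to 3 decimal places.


31.000 14.000 -24.000

axis x: (45.500 − -1) / (3/2) = 31.000
axis y: (6.500 − -1/2) / (1/2) = 14.000
axis θ: (-70.000 − 2) / (3) = -24.000


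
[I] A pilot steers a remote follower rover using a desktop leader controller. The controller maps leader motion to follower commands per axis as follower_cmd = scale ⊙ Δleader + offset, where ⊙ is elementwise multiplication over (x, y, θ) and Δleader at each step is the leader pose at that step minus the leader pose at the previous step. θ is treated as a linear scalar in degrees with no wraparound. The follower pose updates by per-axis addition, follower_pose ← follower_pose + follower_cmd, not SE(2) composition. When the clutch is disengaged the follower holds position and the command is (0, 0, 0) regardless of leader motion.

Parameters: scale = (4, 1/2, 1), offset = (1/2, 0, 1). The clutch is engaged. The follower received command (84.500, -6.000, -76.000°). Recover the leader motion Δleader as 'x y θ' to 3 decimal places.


axis x: (84.500 − 1/2) / (4) = 21.000
axis y: (-6.000 − 0) / (1/2) = -12.000
axis θ: (-76.000 − 1) / (1) = -77.000

21.000 -12.000 -77.000


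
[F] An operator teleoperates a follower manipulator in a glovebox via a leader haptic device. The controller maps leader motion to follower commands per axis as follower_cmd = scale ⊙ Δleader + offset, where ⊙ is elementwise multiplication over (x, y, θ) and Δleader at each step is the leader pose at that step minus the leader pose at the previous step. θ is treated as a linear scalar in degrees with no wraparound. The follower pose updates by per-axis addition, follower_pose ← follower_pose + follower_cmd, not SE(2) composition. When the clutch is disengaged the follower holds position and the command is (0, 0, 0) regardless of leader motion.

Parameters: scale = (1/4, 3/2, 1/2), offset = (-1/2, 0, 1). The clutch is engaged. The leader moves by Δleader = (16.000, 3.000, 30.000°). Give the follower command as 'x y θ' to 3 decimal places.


3.500 4.500 16.000

axis x: 1/4·16.000 + -1/2 = 3.500
axis y: 3/2·3.000 + 0 = 4.500
axis θ: 1/2·30.000 + 1 = 16.000


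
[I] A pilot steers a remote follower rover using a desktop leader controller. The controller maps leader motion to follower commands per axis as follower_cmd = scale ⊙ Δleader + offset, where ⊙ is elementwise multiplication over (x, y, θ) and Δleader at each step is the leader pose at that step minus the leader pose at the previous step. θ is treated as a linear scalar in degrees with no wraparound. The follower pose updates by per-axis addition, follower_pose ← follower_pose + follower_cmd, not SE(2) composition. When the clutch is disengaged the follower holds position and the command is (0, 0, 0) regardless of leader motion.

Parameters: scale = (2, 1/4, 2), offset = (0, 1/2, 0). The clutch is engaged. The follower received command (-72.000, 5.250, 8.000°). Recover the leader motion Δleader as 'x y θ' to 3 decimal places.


axis x: (-72.000 − 0) / (2) = -36.000
axis y: (5.250 − 1/2) / (1/4) = 19.000
axis θ: (8.000 − 0) / (2) = 4.000

-36.000 19.000 4.000


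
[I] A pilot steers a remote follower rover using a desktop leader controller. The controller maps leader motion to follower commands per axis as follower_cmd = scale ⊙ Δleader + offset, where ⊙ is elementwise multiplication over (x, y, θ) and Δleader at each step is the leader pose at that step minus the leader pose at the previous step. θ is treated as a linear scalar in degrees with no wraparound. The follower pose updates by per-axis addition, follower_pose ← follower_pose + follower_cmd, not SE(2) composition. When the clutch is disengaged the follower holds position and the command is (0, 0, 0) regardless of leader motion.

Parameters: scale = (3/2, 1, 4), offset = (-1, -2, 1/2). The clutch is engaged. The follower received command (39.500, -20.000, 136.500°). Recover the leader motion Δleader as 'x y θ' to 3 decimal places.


axis x: (39.500 − -1) / (3/2) = 27.000
axis y: (-20.000 − -2) / (1) = -18.000
axis θ: (136.500 − 1/2) / (4) = 34.000

27.000 -18.000 34.000


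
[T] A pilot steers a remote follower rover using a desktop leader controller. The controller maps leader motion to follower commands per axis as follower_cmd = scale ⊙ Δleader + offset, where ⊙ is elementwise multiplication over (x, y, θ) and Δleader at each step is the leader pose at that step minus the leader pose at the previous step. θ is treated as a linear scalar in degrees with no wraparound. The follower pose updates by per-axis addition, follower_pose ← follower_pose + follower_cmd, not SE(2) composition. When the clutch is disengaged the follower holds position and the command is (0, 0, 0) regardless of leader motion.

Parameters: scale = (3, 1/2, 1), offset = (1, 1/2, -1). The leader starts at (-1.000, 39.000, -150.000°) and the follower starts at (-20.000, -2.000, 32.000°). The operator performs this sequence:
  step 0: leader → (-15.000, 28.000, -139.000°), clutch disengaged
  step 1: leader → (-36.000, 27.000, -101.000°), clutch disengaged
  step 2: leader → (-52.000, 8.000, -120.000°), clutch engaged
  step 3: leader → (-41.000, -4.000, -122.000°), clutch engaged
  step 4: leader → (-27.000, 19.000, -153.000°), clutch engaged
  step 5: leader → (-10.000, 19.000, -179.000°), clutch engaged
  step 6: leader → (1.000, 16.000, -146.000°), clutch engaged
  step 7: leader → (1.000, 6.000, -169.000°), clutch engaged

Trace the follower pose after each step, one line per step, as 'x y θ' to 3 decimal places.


-20.000 -2.000 32.000
-20.000 -2.000 32.000
-67.000 -11.000 12.000
-33.000 -16.500 9.000
10.000 -4.500 -23.000
62.000 -4.000 -50.000
96.000 -5.000 -18.000
97.000 -9.500 -42.000

step 0: Δleader=(-14.000, -11.000, 11.000°), disengaged; cmd=(0,0,0) → follower holds at (-20.000, -2.000, 32.000°)
step 1: Δleader=(-21.000, -1.000, 38.000°), disengaged; cmd=(0,0,0) → follower holds at (-20.000, -2.000, 32.000°)
step 2: Δleader=(-16.000, -19.000, -19.000°), engaged; cmd=(-47.000, -9.000, -20.000°) → follower=(-67.000, -11.000, 12.000°)
step 3: Δleader=(11.000, -12.000, -2.000°), engaged; cmd=(34.000, -5.500, -3.000°) → follower=(-33.000, -16.500, 9.000°)
step 4: Δleader=(14.000, 23.000, -31.000°), engaged; cmd=(43.000, 12.000, -32.000°) → follower=(10.000, -4.500, -23.000°)
step 5: Δleader=(17.000, 0.000, -26.000°), engaged; cmd=(52.000, 0.500, -27.000°) → follower=(62.000, -4.000, -50.000°)
step 6: Δleader=(11.000, -3.000, 33.000°), engaged; cmd=(34.000, -1.000, 32.000°) → follower=(96.000, -5.000, -18.000°)
step 7: Δleader=(0.000, -10.000, -23.000°), engaged; cmd=(1.000, -4.500, -24.000°) → follower=(97.000, -9.500, -42.000°)


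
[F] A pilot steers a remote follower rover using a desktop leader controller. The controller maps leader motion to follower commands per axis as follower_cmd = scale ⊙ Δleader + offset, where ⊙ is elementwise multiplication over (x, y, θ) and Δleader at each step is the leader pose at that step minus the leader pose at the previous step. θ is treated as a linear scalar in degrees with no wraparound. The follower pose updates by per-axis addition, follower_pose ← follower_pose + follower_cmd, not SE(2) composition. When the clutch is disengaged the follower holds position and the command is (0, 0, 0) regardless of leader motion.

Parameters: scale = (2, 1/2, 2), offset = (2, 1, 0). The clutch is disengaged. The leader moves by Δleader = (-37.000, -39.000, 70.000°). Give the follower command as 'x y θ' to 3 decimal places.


clutch disengaged → follower holds; cmd = (0, 0, 0)

0.000 0.000 0.000


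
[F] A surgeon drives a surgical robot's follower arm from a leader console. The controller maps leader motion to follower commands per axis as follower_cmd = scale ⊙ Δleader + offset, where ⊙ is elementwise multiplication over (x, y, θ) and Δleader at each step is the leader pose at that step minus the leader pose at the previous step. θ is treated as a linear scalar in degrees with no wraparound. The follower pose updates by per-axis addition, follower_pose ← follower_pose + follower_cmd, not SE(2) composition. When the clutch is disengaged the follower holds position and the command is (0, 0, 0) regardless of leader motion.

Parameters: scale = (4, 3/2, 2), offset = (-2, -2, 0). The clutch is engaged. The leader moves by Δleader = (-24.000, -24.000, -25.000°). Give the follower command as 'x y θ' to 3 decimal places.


axis x: 4·-24.000 + -2 = -98.000
axis y: 3/2·-24.000 + -2 = -38.000
axis θ: 2·-25.000 + 0 = -50.000

-98.000 -38.000 -50.000
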